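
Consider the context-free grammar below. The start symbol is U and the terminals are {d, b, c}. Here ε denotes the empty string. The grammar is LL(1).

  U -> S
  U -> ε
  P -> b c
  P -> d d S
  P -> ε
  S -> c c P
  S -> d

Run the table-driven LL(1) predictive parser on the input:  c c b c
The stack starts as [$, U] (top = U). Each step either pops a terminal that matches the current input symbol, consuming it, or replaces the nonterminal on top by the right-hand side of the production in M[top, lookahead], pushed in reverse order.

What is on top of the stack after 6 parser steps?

c

     Stack    Input      Action
  1  $ U      c c b c $  expand U -> S
  2  $ S      c c b c $  expand S -> c c P
  3  $ P c c  c c b c $  match c
  4  $ P c    c b c $    match c
  5  $ P      b c $      expand P -> b c
  6  $ c b    b c $      match b
Stack after step 6: $ c (top = c).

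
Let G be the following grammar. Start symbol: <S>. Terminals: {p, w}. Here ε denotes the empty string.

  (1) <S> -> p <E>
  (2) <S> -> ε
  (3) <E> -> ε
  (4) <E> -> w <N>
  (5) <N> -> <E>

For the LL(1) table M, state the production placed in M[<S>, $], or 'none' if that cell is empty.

FIRST(<S>): from <S>->p <E> we get {p}; from <S>->ε we get {ε}. So FIRST(<S>) = {ε, p}.
FIRST(<E>): from <E>->ε we get {ε}; from <E>->w <N> we get {w}. So FIRST(<E>) = {ε, w}.
FIRST(<N>): from <N>-><E> we get {ε, w}. So FIRST(<N>) = {ε, w}.
FOLLOW(<S>) includes $ since <S> is the start symbol.
FOLLOW(<S>): <S> appears on no right-hand side. Thus FOLLOW(<S>) = {$}.
For <S> -> p <E>: FIRST(p <E>) = {p}, so it goes in M[<S>, t] for t ∈ {p}.
For <S> -> ε: FIRST(ε) = {ε}, so it goes in M[<S>, t] for t ∈ {}; since ε ∈ FIRST, also for every t ∈ FOLLOW(<S>) = {$}.

<S> -> ε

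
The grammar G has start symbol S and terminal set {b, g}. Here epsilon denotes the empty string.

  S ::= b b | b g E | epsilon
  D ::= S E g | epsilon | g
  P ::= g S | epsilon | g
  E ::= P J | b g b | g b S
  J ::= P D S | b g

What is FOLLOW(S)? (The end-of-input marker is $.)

FIRST(S): from S::=b b we get {b}; from S::=b g E we get {b}; from S::=epsilon we get {epsilon}. So FIRST(S) = {epsilon, b}.
FIRST(P): from P::=g S we get {g}; from P::=epsilon we get {epsilon}; from P::=g we get {g}. So FIRST(P) = {epsilon, g}.
FIRST(D): from D::=S E g we get {b, g}; from D::=epsilon we get {epsilon}; from D::=g we get {g}. So FIRST(D) = {epsilon, b, g}.
FIRST(J): from J::=P D S we get {epsilon, b, g}; from J::=b g we get {b}. So FIRST(J) = {epsilon, b, g}.
FIRST(E): from E::=P J we get {epsilon, b, g}; from E::=b g b we get {b}; from E::=g b S we get {g}. So FIRST(E) = {epsilon, b, g}.
FOLLOW(S) includes $ since S is the start symbol.
FOLLOW(S): in D::=S E g, S is followed by E g with FIRST {b, g}; in P::=g S, the suffix after S is empty, so FOLLOW(S) ⊇ FOLLOW(P) = {$, b, g}; in E::=g b S, the suffix after S is empty, so FOLLOW(S) ⊇ FOLLOW(E) = {$, b, g}; in J::=P D S, the suffix after S is empty, so FOLLOW(S) ⊇ FOLLOW(J) = {$, b, g}. Thus FOLLOW(S) = {$, b, g}.
FOLLOW(E): in S::=b g E, the suffix after E is empty, so FOLLOW(E) ⊇ FOLLOW(S) = {$, b, g}; in D::=S E g, E is followed by g with FIRST {g}. Thus FOLLOW(E) = {$, b, g}.
FOLLOW(J): in E::=P J, the suffix after J is empty, so FOLLOW(J) ⊇ FOLLOW(E) = {$, b, g}. Thus FOLLOW(J) = {$, b, g}.
FOLLOW(D): in J::=P D S, D is followed by S with FIRST {epsilon, b}; in J::=P D S, the suffix after D is nullable, so FOLLOW(D) ⊇ FOLLOW(J) = {$, b, g}. Thus FOLLOW(D) = {$, b, g}.
FOLLOW(P): in E::=P J, P is followed by J with FIRST {epsilon, b, g}; in E::=P J, the suffix after P is nullable, so FOLLOW(P) ⊇ FOLLOW(E) = {$, b, g}; in J::=P D S, P is followed by D S with FIRST {epsilon, b, g}; in J::=P D S, the suffix after P is nullable, so FOLLOW(P) ⊇ FOLLOW(J) = {$, b, g}. Thus FOLLOW(P) = {$, b, g}.

{$, b, g}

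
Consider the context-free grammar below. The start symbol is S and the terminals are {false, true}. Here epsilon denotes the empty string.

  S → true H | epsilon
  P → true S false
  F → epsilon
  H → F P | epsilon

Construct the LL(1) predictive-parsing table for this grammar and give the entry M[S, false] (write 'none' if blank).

S → epsilon

FIRST(S) = {epsilon, true}
FIRST(P) = {true}
FIRST(F) = {epsilon}
FIRST(H) = {epsilon, true}  (via F P)
FOLLOW(S) includes $ since S is the start symbol.
FOLLOW(S): in P→true S false, S is followed by false with FIRST {false}. Thus FOLLOW(S) = {$, false}.
For S → true H: FIRST(true H) = {true}, so it goes in M[S, t] for t ∈ {true}.
For S → epsilon: FIRST(epsilon) = {epsilon}, so it goes in M[S, t] for t ∈ {}; since epsilon ∈ FIRST, also for every t ∈ FOLLOW(S) = {$, false}.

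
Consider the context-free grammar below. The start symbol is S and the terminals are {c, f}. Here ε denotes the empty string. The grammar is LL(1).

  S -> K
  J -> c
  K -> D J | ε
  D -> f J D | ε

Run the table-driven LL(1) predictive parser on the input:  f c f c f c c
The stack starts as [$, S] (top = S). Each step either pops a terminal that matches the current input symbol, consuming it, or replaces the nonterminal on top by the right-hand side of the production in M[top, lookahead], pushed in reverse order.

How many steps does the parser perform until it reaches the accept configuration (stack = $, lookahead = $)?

step 1: stack=$ S  input=f c f c f c c $  — expand S -> K
step 2: stack=$ K  input=f c f c f c c $  — expand K -> D J
step 3: stack=$ J D  input=f c f c f c c $  — expand D -> f J D
step 4: stack=$ J D J f  input=f c f c f c c $  — match f
step 5: stack=$ J D J  input=c f c f c c $  — expand J -> c
step 6: stack=$ J D c  input=c f c f c c $  — match c
step 7: stack=$ J D  input=f c f c c $  — expand D -> f J D
step 8: stack=$ J D J f  input=f c f c c $  — match f
step 9: stack=$ J D J  input=c f c c $  — expand J -> c
step 10: stack=$ J D c  input=c f c c $  — match c
step 11: stack=$ J D  input=f c c $  — expand D -> f J D
step 12: stack=$ J D J f  input=f c c $  — match f
step 13: stack=$ J D J  input=c c $  — expand J -> c
step 14: stack=$ J D c  input=c c $  — match c
step 15: stack=$ J D  input=c $  — expand D -> ε
step 16: stack=$ J  input=c $  — expand J -> c
step 17: stack=$ c  input=c $  — match c
Accept reached after 17 steps.

17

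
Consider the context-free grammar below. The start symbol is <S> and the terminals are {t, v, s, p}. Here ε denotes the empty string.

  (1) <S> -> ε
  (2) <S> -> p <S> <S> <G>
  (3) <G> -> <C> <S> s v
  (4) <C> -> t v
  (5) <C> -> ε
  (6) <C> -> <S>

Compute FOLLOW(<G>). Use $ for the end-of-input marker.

FIRST(<S>) = {ε, p}
FIRST(<C>) = {ε, p, t}  (via <S>)
FIRST(<G>) = {p, s, t}  (via <C> <S> s v)
FOLLOW(<S>) includes $ since <S> is the start symbol.
FOLLOW(<C>): in <G>-><C> <S> s v, <C> is followed by <S> s v with FIRST {p, s}. Thus FOLLOW(<C>) = {p, s}.
FOLLOW(<S>): in <S>->p <S> <S> <G> (occurrence 1), <S> is followed by <S> <G> with FIRST {p, s, t}; in <S>->p <S> <S> <G> (occurrence 2), <S> is followed by <G> with FIRST {p, s, t}; in <G>-><C> <S> s v, <S> is followed by s v with FIRST {s}; in <C>-><S>, the suffix after <S> is empty, so FOLLOW(<S>) ⊇ FOLLOW(<C>) = {p, s}. Thus FOLLOW(<S>) = {$, p, s, t}.
FOLLOW(<G>): in <S>->p <S> <S> <G>, the suffix after <G> is empty, so FOLLOW(<G>) ⊇ FOLLOW(<S>) = {$, p, s, t}. Thus FOLLOW(<G>) = {$, p, s, t}.

{$, p, s, t}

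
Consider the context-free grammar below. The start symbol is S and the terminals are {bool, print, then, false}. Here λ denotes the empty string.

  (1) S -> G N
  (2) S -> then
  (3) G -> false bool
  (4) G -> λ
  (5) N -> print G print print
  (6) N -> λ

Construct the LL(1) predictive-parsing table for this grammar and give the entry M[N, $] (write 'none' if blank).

N -> λ

FIRST(G): from G->false bool we get {false}; from G->λ we get {λ}. So FIRST(G) = {λ, false}.
FIRST(N): from N->print G print print we get {print}; from N->λ we get {λ}. So FIRST(N) = {λ, print}.
FIRST(S): from S->G N we get {λ, false, print}; from S->then we get {then}. So FIRST(S) = {λ, false, print, then}.
FOLLOW(S) includes $ since S is the start symbol.
FOLLOW(S): S appears on no right-hand side. Thus FOLLOW(S) = {$}.
FOLLOW(N): in S->G N, the suffix after N is empty, so FOLLOW(N) ⊇ FOLLOW(S) = {$}. Thus FOLLOW(N) = {$}.
For N -> print G print print: FIRST(print G print print) = {print}, so it goes in M[N, t] for t ∈ {print}.
For N -> λ: FIRST(λ) = {λ}, so it goes in M[N, t] for t ∈ {}; since λ ∈ FIRST, also for every t ∈ FOLLOW(N) = {$}.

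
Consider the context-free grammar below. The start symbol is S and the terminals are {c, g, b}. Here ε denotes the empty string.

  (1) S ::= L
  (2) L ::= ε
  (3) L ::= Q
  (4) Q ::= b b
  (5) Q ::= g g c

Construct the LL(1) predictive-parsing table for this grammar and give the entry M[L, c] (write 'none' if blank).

FIRST(Q): from Q::=b b we get {b}; from Q::=g g c we get {g}. So FIRST(Q) = {b, g}.
FIRST(L): from L::=ε we get {ε}; from L::=Q we get {b, g}. So FIRST(L) = {ε, b, g}.
FIRST(S): from S::=L we get {ε, b, g}. So FIRST(S) = {ε, b, g}.
FOLLOW(S) includes $ since S is the start symbol.
FOLLOW(S): S appears on no right-hand side. Thus FOLLOW(S) = {$}.
FOLLOW(L): in S::=L, the suffix after L is empty, so FOLLOW(L) ⊇ FOLLOW(S) = {$}. Thus FOLLOW(L) = {$}.
For L ::= ε: FIRST(ε) = {ε}, so it goes in M[L, t] for t ∈ {}; since ε ∈ FIRST, also for every t ∈ FOLLOW(L) = {$}.
For L ::= Q: FIRST(Q) = {b, g}, so it goes in M[L, t] for t ∈ {b, g}.
None of these place a production in M[L, c].

none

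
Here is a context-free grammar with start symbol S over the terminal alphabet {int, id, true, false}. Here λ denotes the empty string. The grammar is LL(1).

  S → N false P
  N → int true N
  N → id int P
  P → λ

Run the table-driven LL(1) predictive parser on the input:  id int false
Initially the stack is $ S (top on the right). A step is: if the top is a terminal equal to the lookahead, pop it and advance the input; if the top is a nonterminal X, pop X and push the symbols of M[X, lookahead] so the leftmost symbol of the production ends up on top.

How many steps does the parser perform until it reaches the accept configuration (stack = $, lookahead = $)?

7

     Stack               Input           Action
  1  $ S                 id int false $  expand S → N false P
  2  $ P false N         id int false $  expand N → id int P
  3  $ P false P int id  id int false $  match id
  4  $ P false P int     int false $     match int
  5  $ P false P         false $         expand P → λ
  6  $ P false           false $         match false
  7  $ P                 $               expand P → λ
Accept reached after 7 steps.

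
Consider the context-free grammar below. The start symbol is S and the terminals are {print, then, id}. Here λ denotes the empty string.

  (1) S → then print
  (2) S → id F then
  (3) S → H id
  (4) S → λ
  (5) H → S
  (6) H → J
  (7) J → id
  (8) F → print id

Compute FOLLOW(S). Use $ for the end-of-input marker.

{$, id}

FIRST(J) = {id}
FIRST(F) = {print}
FIRST(S) = {λ, id, then}  (via H id)
FIRST(H) = {λ, id, then}  (via S, J)
FOLLOW(S) includes $ since S is the start symbol.
FOLLOW(H): in S→H id, H is followed by id with FIRST {id}. Thus FOLLOW(H) = {id}.
FOLLOW(S): in H→S, the suffix after S is empty, so FOLLOW(S) ⊇ FOLLOW(H) = {id}. Thus FOLLOW(S) = {$, id}.
FOLLOW(J): in H→J, the suffix after J is empty, so FOLLOW(J) ⊇ FOLLOW(H) = {id}. Thus FOLLOW(J) = {id}.
FOLLOW(F): in S→id F then, F is followed by then with FIRST {then}. Thus FOLLOW(F) = {then}.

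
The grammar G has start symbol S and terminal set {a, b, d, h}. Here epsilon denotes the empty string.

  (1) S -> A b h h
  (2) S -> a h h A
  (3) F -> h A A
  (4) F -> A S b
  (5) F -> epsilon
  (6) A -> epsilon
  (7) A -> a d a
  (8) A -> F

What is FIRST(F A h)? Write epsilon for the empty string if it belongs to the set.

FIRST(S) = {a, b, h}  (via A b h h)
FIRST(F) = {epsilon, a, b, h}  (via A S b)
FIRST(A) = {epsilon, a, b, h}  (via F)
FIRST(F A h): take FIRST of each symbol in turn, carrying on past any symbol whose FIRST contains epsilon; result {a, b, h}.

{a, b, h}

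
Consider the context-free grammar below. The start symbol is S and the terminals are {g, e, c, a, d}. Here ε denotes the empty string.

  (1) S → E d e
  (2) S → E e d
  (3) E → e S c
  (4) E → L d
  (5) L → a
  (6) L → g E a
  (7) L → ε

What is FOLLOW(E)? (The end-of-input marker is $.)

FIRST(L) = {ε, a, g}
FIRST(E) = {a, d, e, g}  (via L d)
FIRST(S) = {a, d, e, g}  (via E d e, E e d)
FOLLOW(S) includes $ since S is the start symbol.
FOLLOW(S): in E→e S c, S is followed by c with FIRST {c}. Thus FOLLOW(S) = {$, c}.
FOLLOW(E): in S→E d e, E is followed by d e with FIRST {d}; in S→E e d, E is followed by e d with FIRST {e}; in L→g E a, E is followed by a with FIRST {a}. Thus FOLLOW(E) = {a, d, e}.
FOLLOW(L): in E→L d, L is followed by d with FIRST {d}. Thus FOLLOW(L) = {d}.

{a, d, e}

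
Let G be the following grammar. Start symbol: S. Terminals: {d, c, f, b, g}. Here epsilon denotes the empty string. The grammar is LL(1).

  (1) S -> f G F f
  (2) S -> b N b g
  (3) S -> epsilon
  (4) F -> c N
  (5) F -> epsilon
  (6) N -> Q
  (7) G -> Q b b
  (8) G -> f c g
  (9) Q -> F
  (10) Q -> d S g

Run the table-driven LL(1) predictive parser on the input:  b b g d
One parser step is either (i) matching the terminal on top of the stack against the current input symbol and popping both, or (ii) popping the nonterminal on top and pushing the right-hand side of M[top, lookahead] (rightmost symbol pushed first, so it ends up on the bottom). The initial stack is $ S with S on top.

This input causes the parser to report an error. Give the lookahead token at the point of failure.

d

     Stack      Input      Action
  1  $ S        b b g d $  expand S -> b N b g
  2  $ g b N b  b b g d $  match b
  3  $ g b N    b g d $    expand N -> Q
  4  $ g b Q    b g d $    expand Q -> F
  5  $ g b F    b g d $    expand F -> epsilon
  6  $ g b      b g d $    match b
  7  $ g        g d $      match g
  8  $          d $        error: stack empty but input remains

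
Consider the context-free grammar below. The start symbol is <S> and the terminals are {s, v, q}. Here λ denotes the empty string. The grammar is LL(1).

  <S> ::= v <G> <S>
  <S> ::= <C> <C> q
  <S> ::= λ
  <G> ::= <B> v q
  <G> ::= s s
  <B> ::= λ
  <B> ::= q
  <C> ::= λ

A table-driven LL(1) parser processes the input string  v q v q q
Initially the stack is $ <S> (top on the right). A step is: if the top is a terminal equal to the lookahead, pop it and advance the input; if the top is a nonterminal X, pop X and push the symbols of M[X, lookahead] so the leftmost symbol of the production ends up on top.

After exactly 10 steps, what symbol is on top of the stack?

step 1: stack=$ <S>  input=v q v q q $  — expand <S> ::= v <G> <S>
step 2: stack=$ <S> <G> v  input=v q v q q $  — match v
step 3: stack=$ <S> <G>  input=q v q q $  — expand <G> ::= <B> v q
step 4: stack=$ <S> q v <B>  input=q v q q $  — expand <B> ::= q
step 5: stack=$ <S> q v q  input=q v q q $  — match q
step 6: stack=$ <S> q v  input=v q q $  — match v
step 7: stack=$ <S> q  input=q q $  — match q
step 8: stack=$ <S>  input=q $  — expand <S> ::= <C> <C> q
step 9: stack=$ q <C> <C>  input=q $  — expand <C> ::= λ
step 10: stack=$ q <C>  input=q $  — expand <C> ::= λ
Stack after step 10: $ q (top = q).

q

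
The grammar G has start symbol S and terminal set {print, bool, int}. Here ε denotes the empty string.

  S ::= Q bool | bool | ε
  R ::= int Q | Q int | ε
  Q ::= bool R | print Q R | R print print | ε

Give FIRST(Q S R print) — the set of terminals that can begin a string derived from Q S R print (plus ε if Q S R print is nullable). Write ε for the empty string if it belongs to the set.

{bool, int, print}

FIRST(S) = {ε, bool, int, print}  (via Q bool)
FIRST(R) = {ε, bool, int, print}  (via Q int)
FIRST(Q) = {ε, bool, int, print}  (via R print print)
FIRST(Q S R print): take FIRST of each symbol in turn, carrying on past any symbol whose FIRST contains ε; result {bool, int, print}.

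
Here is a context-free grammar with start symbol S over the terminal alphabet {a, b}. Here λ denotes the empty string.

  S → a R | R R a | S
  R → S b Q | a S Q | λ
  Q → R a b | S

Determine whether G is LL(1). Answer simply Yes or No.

FIRST(S) = {a}
FIRST(R) = {λ, a}
FIRST(Q) = {a}
FOLLOW(S) = {$, a, b}
FOLLOW(R) = {$, a, b}
FOLLOW(Q) = {$, a, b}
Cell M[Q, a] receives both Q → R a b and Q → S — the grammar is not LL(1).

No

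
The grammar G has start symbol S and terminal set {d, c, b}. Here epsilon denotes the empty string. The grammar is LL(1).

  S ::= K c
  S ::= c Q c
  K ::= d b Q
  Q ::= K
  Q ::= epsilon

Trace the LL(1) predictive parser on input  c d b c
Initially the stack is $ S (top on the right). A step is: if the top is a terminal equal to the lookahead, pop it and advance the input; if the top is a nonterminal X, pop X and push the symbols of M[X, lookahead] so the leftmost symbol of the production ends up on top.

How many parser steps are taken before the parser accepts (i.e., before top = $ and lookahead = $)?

8

step 1: stack=$ S  input=c d b c $  — expand S ::= c Q c
step 2: stack=$ c Q c  input=c d b c $  — match c
step 3: stack=$ c Q  input=d b c $  — expand Q ::= K
step 4: stack=$ c K  input=d b c $  — expand K ::= d b Q
step 5: stack=$ c Q b d  input=d b c $  — match d
step 6: stack=$ c Q b  input=b c $  — match b
step 7: stack=$ c Q  input=c $  — expand Q ::= epsilon
step 8: stack=$ c  input=c $  — match c
Accept reached after 8 steps.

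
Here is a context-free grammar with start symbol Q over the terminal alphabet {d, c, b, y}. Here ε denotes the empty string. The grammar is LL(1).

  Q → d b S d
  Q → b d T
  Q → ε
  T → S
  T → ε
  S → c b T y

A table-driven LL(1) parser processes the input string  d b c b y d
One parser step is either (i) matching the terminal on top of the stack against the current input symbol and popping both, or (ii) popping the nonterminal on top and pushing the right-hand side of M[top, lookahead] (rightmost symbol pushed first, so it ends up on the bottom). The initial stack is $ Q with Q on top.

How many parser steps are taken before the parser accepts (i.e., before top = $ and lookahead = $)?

9

step 1: stack=$ Q  input=d b c b y d $  — expand Q → d b S d
step 2: stack=$ d S b d  input=d b c b y d $  — match d
step 3: stack=$ d S b  input=b c b y d $  — match b
step 4: stack=$ d S  input=c b y d $  — expand S → c b T y
step 5: stack=$ d y T b c  input=c b y d $  — match c
step 6: stack=$ d y T b  input=b y d $  — match b
step 7: stack=$ d y T  input=y d $  — expand T → ε
step 8: stack=$ d y  input=y d $  — match y
step 9: stack=$ d  input=d $  — match d
Accept reached after 9 steps.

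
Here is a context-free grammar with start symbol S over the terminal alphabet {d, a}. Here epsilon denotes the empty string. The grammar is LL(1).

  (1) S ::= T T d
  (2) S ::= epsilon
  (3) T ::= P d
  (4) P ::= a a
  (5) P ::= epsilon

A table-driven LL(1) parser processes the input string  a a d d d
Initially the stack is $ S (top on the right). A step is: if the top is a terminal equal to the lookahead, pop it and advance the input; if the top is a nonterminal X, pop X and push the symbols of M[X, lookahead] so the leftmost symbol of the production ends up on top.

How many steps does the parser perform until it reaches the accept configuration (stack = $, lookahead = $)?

10

step 1: stack=$ S  input=a a d d d $  — expand S ::= T T d
step 2: stack=$ d T T  input=a a d d d $  — expand T ::= P d
step 3: stack=$ d T d P  input=a a d d d $  — expand P ::= a a
step 4: stack=$ d T d a a  input=a a d d d $  — match a
step 5: stack=$ d T d a  input=a d d d $  — match a
step 6: stack=$ d T d  input=d d d $  — match d
step 7: stack=$ d T  input=d d $  — expand T ::= P d
step 8: stack=$ d d P  input=d d $  — expand P ::= epsilon
step 9: stack=$ d d  input=d d $  — match d
step 10: stack=$ d  input=d $  — match d
Accept reached after 10 steps.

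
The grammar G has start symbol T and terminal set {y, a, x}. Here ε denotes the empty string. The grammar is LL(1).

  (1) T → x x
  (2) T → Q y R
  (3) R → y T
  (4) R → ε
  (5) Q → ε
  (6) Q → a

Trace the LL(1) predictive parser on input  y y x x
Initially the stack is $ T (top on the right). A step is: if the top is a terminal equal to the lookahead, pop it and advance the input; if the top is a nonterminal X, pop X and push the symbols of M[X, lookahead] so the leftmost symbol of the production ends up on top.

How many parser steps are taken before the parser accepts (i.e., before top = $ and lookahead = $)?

8

     Stack    Input      Action
  1  $ T      y y x x $  expand T → Q y R
  2  $ R y Q  y y x x $  expand Q → ε
  3  $ R y    y y x x $  match y
  4  $ R      y x x $    expand R → y T
  5  $ T y    y x x $    match y
  6  $ T      x x $      expand T → x x
  7  $ x x    x x $      match x
  8  $ x      x $        match x
Accept reached after 8 steps.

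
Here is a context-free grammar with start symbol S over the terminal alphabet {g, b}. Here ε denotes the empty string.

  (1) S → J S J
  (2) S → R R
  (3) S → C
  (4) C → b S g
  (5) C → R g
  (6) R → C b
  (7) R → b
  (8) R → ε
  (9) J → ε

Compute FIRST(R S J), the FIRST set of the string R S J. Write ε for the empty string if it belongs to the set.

FIRST(J) = {ε}
FIRST(S) = {ε, b, g}  (via J S J, R R, C)
FIRST(C) = {b, g}  (via R g)
FIRST(R) = {ε, b, g}  (via C b)
FIRST(R S J): take FIRST of each symbol in turn, carrying on past any symbol whose FIRST contains ε; result {ε, b, g}.

{ε, b, g}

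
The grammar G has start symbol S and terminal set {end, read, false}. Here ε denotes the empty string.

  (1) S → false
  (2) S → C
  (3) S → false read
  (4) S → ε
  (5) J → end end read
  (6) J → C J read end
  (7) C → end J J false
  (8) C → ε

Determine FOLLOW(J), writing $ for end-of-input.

FIRST(C) = {ε, end}
FIRST(S) = {ε, end, false}  (via C)
FIRST(J) = {end}  (via C J read end)
FOLLOW(S) includes $ since S is the start symbol.
FOLLOW(S): S appears on no right-hand side. Thus FOLLOW(S) = {$}.
FOLLOW(J): in J→C J read end, J is followed by read end with FIRST {read}; in C→end J J false (occurrence 1), J is followed by J false with FIRST {end}; in C→end J J false (occurrence 2), J is followed by false with FIRST {false}. Thus FOLLOW(J) = {end, false, read}.
FOLLOW(C): in S→C, the suffix after C is empty, so FOLLOW(C) ⊇ FOLLOW(S) = {$}; in J→C J read end, C is followed by J read end with FIRST {end}. Thus FOLLOW(C) = {$, end}.

{end, false, read}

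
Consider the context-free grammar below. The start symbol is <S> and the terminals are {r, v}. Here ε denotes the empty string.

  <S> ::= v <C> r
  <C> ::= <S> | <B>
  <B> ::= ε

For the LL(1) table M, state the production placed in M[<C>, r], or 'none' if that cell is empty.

<C> ::= <B>

FIRST(<S>): from <S>::=v <C> r we get {v}. So FIRST(<S>) = {v}.
FIRST(<B>): from <B>::=ε we get {ε}. So FIRST(<B>) = {ε}.
FIRST(<C>): from <C>::=<S> we get {v}; from <C>::=<B> we get {ε}. So FIRST(<C>) = {ε, v}.
FOLLOW(<S>) includes $ since <S> is the start symbol.
FOLLOW(<C>): in <S>::=v <C> r, <C> is followed by r with FIRST {r}. Thus FOLLOW(<C>) = {r}.
For <C> ::= <S>: FIRST(<S>) = {v}, so it goes in M[<C>, t] for t ∈ {v}.
For <C> ::= <B>: FIRST(<B>) = {ε}, so it goes in M[<C>, t] for t ∈ {}; since ε ∈ FIRST, also for every t ∈ FOLLOW(<C>) = {r}.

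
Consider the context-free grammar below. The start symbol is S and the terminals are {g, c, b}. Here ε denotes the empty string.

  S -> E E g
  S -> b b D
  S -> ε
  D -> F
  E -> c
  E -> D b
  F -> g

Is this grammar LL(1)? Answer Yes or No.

FIRST(S) = {ε, b, c, g}
FIRST(D) = {g}
FIRST(E) = {c, g}
FIRST(F) = {g}
FOLLOW(S) = {$}
FOLLOW(D) = {$, b}
FOLLOW(E) = {c, g}
FOLLOW(F) = {$, b}
Each cell of M receives at most one production.

Yes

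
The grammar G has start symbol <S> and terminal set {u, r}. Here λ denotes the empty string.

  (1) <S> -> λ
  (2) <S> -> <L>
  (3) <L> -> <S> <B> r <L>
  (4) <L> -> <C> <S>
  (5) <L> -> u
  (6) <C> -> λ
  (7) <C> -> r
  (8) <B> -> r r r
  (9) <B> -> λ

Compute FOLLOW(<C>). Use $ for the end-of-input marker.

FIRST(<C>): from <C>->λ we get {λ}; from <C>->r we get {r}. So FIRST(<C>) = {λ, r}.
FIRST(<B>): from <B>->r r r we get {r}; from <B>->λ we get {λ}. So FIRST(<B>) = {λ, r}.
FIRST(<S>): from <S>->λ we get {λ}; from <S>-><L> we get {λ, r, u}. So FIRST(<S>) = {λ, r, u}.
FIRST(<L>): from <L>-><S> <B> r <L> we get {r, u}; from <L>-><C> <S> we get {λ, r, u}; from <L>->u we get {u}. So FIRST(<L>) = {λ, r, u}.
FOLLOW(<S>) includes $ since <S> is the start symbol.
FOLLOW(<B>): in <L>-><S> <B> r <L>, <B> is followed by r <L> with FIRST {r}. Thus FOLLOW(<B>) = {r}.
FOLLOW(<S>): in <L>-><S> <B> r <L>, <S> is followed by <B> r <L> with FIRST {r}; in <L>-><C> <S>, the suffix after <S> is empty, so FOLLOW(<S>) ⊇ FOLLOW(<L>) = {$, r}. Thus FOLLOW(<S>) = {$, r}.
FOLLOW(<L>): in <S>-><L>, the suffix after <L> is empty, so FOLLOW(<L>) ⊇ FOLLOW(<S>) = {$, r}; in <L>-><S> <B> r <L>, the suffix after <L> is empty (adds nothing new). Thus FOLLOW(<L>) = {$, r}.
FOLLOW(<C>): in <L>-><C> <S>, <C> is followed by <S> with FIRST {λ, r, u}; in <L>-><C> <S>, the suffix after <C> is nullable, so FOLLOW(<C>) ⊇ FOLLOW(<L>) = {$, r}. Thus FOLLOW(<C>) = {$, r, u}.

{$, r, u}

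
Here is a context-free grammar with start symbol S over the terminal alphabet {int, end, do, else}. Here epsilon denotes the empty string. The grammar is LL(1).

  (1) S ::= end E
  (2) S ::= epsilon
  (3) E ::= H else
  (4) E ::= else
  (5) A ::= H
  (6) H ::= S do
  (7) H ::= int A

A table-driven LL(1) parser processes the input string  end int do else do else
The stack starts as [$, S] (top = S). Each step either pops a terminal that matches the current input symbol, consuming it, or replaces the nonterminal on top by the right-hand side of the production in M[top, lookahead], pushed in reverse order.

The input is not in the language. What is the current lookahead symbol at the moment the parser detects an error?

do

      Stack         Input                      Action
   1  $ S           end int do else do else $  expand S ::= end E
   2  $ E end       end int do else do else $  match end
   3  $ E           int do else do else $      expand E ::= H else
   4  $ else H      int do else do else $      expand H ::= int A
   5  $ else A int  int do else do else $      match int
   6  $ else A      do else do else $          expand A ::= H
   7  $ else H      do else do else $          expand H ::= S do
   8  $ else do S   do else do else $          expand S ::= epsilon
   9  $ else do     do else do else $          match do
  10  $ else        else do else $             match else
  11  $             do else $                  error: stack empty but input remains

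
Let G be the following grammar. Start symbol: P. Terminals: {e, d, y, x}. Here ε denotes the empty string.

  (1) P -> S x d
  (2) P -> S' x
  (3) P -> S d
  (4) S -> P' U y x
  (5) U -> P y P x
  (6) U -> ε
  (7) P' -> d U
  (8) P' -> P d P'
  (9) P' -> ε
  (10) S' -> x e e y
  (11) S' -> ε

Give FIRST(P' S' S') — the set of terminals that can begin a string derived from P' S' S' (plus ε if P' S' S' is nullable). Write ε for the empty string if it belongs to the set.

FIRST(S'): from S'->x e e y we get {x}; from S'->ε we get {ε}. So FIRST(S') = {ε, x}.
FIRST(P): from P->S x d we get {d, x, y}; from P->S' x we get {x}; from P->S d we get {d, x, y}. So FIRST(P) = {d, x, y}.
FIRST(U): from U->P y P x we get {d, x, y}; from U->ε we get {ε}. So FIRST(U) = {ε, d, x, y}.
FIRST(P'): from P'->d U we get {d}; from P'->P d P' we get {d, x, y}; from P'->ε we get {ε}. So FIRST(P') = {ε, d, x, y}.
FIRST(S): from S->P' U y x we get {d, x, y}. So FIRST(S) = {d, x, y}.
FIRST(P' S' S'): take FIRST of each symbol in turn, carrying on past any symbol whose FIRST contains ε; result {ε, d, x, y}.

{ε, d, x, y}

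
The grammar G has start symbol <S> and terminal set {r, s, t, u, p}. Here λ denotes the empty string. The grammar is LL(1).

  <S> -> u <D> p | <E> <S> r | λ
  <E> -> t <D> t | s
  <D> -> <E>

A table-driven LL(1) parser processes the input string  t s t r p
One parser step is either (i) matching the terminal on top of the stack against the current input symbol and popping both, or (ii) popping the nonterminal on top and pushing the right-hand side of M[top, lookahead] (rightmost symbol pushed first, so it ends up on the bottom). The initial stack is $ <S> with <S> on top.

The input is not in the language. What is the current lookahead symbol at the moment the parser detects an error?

step 1: stack=$ <S>  input=t s t r p $  — expand <S> -> <E> <S> r
step 2: stack=$ r <S> <E>  input=t s t r p $  — expand <E> -> t <D> t
step 3: stack=$ r <S> t <D> t  input=t s t r p $  — match t
step 4: stack=$ r <S> t <D>  input=s t r p $  — expand <D> -> <E>
step 5: stack=$ r <S> t <E>  input=s t r p $  — expand <E> -> s
step 6: stack=$ r <S> t s  input=s t r p $  — match s
step 7: stack=$ r <S> t  input=t r p $  — match t
step 8: stack=$ r <S>  input=r p $  — expand <S> -> λ
step 9: stack=$ r  input=r p $  — match r
step 10: stack=$  input=p $  — error: stack empty but input remains

p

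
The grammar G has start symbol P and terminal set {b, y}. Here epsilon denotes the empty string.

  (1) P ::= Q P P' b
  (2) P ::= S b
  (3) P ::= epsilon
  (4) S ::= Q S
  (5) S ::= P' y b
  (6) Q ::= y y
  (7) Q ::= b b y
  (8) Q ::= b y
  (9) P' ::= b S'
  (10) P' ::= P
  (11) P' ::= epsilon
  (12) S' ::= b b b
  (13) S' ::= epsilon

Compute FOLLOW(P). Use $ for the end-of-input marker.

{$, b, y}

FIRST(Q): from Q::=y y we get {y}; from Q::=b b y we get {b}; from Q::=b y we get {b}. So FIRST(Q) = {b, y}.
FIRST(S'): from S'::=b b b we get {b}; from S'::=epsilon we get {epsilon}. So FIRST(S') = {epsilon, b}.
FIRST(P): from P::=Q P P' b we get {b, y}; from P::=S b we get {b, y}; from P::=epsilon we get {epsilon}. So FIRST(P) = {epsilon, b, y}.
FIRST(P'): from P'::=b S' we get {b}; from P'::=P we get {epsilon, b, y}; from P'::=epsilon we get {epsilon}. So FIRST(P') = {epsilon, b, y}.
FIRST(S): from S::=Q S we get {b, y}; from S::=P' y b we get {b, y}. So FIRST(S) = {b, y}.
FOLLOW(P) includes $ since P is the start symbol.
FOLLOW(S): in P::=S b, S is followed by b with FIRST {b}; in S::=Q S, the suffix after S is empty (adds nothing new). Thus FOLLOW(S) = {b}.
FOLLOW(Q): in P::=Q P P' b, Q is followed by P P' b with FIRST {b, y}; in S::=Q S, Q is followed by S with FIRST {b, y}. Thus FOLLOW(Q) = {b, y}.
FOLLOW(P'): in P::=Q P P' b, P' is followed by b with FIRST {b}; in S::=P' y b, P' is followed by y b with FIRST {y}. Thus FOLLOW(P') = {b, y}.
FOLLOW(P): in P::=Q P P' b, P is followed by P' b with FIRST {b, y}; in P'::=P, the suffix after P is empty, so FOLLOW(P) ⊇ FOLLOW(P') = {b, y}. Thus FOLLOW(P) = {$, b, y}.
FOLLOW(S'): in P'::=b S', the suffix after S' is empty, so FOLLOW(S') ⊇ FOLLOW(P') = {b, y}. Thus FOLLOW(S') = {b, y}.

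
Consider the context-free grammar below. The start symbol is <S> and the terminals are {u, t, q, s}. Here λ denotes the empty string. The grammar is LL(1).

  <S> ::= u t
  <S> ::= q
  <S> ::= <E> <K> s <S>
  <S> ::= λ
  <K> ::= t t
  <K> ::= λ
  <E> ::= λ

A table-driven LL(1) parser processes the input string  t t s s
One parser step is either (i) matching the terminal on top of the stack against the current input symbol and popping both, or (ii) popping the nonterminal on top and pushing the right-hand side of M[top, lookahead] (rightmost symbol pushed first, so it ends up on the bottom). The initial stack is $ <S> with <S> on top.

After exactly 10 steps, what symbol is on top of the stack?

<S>

      Stack            Input      Action
   1  $ <S>            t t s s $  expand <S> ::= <E> <K> s <S>
   2  $ <S> s <K> <E>  t t s s $  expand <E> ::= λ
   3  $ <S> s <K>      t t s s $  expand <K> ::= t t
   4  $ <S> s t t      t t s s $  match t
   5  $ <S> s t        t s s $    match t
   6  $ <S> s          s s $      match s
   7  $ <S>            s $        expand <S> ::= <E> <K> s <S>
   8  $ <S> s <K> <E>  s $        expand <E> ::= λ
   9  $ <S> s <K>      s $        expand <K> ::= λ
  10  $ <S> s          s $        match s
Stack after step 10: $ <S> (top = <S>).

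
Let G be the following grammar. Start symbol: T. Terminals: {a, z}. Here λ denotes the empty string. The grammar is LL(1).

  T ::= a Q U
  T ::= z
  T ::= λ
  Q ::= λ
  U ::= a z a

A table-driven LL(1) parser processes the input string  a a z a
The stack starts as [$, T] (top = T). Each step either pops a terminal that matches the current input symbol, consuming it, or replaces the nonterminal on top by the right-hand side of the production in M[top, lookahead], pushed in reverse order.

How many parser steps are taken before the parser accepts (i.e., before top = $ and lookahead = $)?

7

step 1: stack=$ T  input=a a z a $  — expand T ::= a Q U
step 2: stack=$ U Q a  input=a a z a $  — match a
step 3: stack=$ U Q  input=a z a $  — expand Q ::= λ
step 4: stack=$ U  input=a z a $  — expand U ::= a z a
step 5: stack=$ a z a  input=a z a $  — match a
step 6: stack=$ a z  input=z a $  — match z
step 7: stack=$ a  input=a $  — match a
Accept reached after 7 steps.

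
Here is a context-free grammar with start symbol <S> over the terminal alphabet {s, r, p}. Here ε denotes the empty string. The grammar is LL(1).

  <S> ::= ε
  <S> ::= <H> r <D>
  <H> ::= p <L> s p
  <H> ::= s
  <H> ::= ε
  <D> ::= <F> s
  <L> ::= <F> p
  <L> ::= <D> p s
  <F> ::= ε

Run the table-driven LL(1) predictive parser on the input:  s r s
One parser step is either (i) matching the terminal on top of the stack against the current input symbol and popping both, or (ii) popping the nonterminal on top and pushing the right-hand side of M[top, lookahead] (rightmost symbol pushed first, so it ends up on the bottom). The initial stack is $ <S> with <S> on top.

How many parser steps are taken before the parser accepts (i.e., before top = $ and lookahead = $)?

7

step 1: stack=$ <S>  input=s r s $  — expand <S> ::= <H> r <D>
step 2: stack=$ <D> r <H>  input=s r s $  — expand <H> ::= s
step 3: stack=$ <D> r s  input=s r s $  — match s
step 4: stack=$ <D> r  input=r s $  — match r
step 5: stack=$ <D>  input=s $  — expand <D> ::= <F> s
step 6: stack=$ s <F>  input=s $  — expand <F> ::= ε
step 7: stack=$ s  input=s $  — match s
Accept reached after 7 steps.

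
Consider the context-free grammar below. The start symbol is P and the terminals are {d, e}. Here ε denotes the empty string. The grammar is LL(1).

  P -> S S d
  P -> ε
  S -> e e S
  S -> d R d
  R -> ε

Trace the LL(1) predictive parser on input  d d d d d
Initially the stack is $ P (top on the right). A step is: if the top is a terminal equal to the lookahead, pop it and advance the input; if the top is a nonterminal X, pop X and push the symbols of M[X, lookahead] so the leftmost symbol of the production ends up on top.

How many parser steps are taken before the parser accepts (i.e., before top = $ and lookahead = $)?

step 1: stack=$ P  input=d d d d d $  — expand P -> S S d
step 2: stack=$ d S S  input=d d d d d $  — expand S -> d R d
step 3: stack=$ d S d R d  input=d d d d d $  — match d
step 4: stack=$ d S d R  input=d d d d $  — expand R -> ε
step 5: stack=$ d S d  input=d d d d $  — match d
step 6: stack=$ d S  input=d d d $  — expand S -> d R d
step 7: stack=$ d d R d  input=d d d $  — match d
step 8: stack=$ d d R  input=d d $  — expand R -> ε
step 9: stack=$ d d  input=d d $  — match d
step 10: stack=$ d  input=d $  — match d
Accept reached after 10 steps.

10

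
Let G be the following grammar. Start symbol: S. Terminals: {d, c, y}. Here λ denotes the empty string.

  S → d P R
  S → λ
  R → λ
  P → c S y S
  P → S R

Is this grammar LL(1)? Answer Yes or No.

Yes

FIRST(S) = {λ, d}
FIRST(R) = {λ}
FIRST(P) = {λ, c, d}
FOLLOW(S) = {$, y}
FOLLOW(R) = {$, y}
FOLLOW(P) = {$, y}
Each cell of M receives at most one production.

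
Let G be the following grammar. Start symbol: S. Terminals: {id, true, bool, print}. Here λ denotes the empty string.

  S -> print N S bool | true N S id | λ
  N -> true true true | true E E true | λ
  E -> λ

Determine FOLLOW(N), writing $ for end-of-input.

{bool, id, print, true}

FIRST(S): from S->print N S bool we get {print}; from S->true N S id we get {true}; from S->λ we get {λ}. So FIRST(S) = {λ, print, true}.
FIRST(N): from N->true true true we get {true}; from N->true E E true we get {true}; from N->λ we get {λ}. So FIRST(N) = {λ, true}.
FIRST(E): from E->λ we get {λ}. So FIRST(E) = {λ}.
FOLLOW(S) includes $ since S is the start symbol.
FOLLOW(S): in S->print N S bool, S is followed by bool with FIRST {bool}; in S->true N S id, S is followed by id with FIRST {id}. Thus FOLLOW(S) = {$, bool, id}.
FOLLOW(N): in S->print N S bool, N is followed by S bool with FIRST {bool, print, true}; in S->true N S id, N is followed by S id with FIRST {id, print, true}. Thus FOLLOW(N) = {bool, id, print, true}.
FOLLOW(E): in N->true E E true (occurrence 1), E is followed by E true with FIRST {true}; in N->true E E true (occurrence 2), E is followed by true with FIRST {true}. Thus FOLLOW(E) = {true}.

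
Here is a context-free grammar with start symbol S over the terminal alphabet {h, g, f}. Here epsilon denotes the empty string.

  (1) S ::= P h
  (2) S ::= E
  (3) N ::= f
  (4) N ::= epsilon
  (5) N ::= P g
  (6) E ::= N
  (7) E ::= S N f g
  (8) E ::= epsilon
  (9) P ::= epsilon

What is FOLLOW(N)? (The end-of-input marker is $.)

FIRST(P) = {epsilon}
FIRST(N) = {epsilon, f, g}  (via P g)
FIRST(S) = {epsilon, f, g, h}  (via P h, E)
FIRST(E) = {epsilon, f, g, h}  (via N, S N f g)
FOLLOW(S) includes $ since S is the start symbol.
FOLLOW(S): in E::=S N f g, S is followed by N f g with FIRST {f, g}. Thus FOLLOW(S) = {$, f, g}.
FOLLOW(E): in S::=E, the suffix after E is empty, so FOLLOW(E) ⊇ FOLLOW(S) = {$, f, g}. Thus FOLLOW(E) = {$, f, g}.
FOLLOW(N): in E::=N, the suffix after N is empty, so FOLLOW(N) ⊇ FOLLOW(E) = {$, f, g}; in E::=S N f g, N is followed by f g with FIRST {f}. Thus FOLLOW(N) = {$, f, g}.
FOLLOW(P): in S::=P h, P is followed by h with FIRST {h}; in N::=P g, P is followed by g with FIRST {g}. Thus FOLLOW(P) = {g, h}.

{$, f, g}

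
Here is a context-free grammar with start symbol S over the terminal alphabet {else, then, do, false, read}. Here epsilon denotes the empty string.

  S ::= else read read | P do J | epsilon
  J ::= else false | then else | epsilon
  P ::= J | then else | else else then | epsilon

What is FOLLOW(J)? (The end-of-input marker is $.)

{$, do}

FIRST(J) = {epsilon, else, then}
FIRST(P) = {epsilon, else, then}  (via J)
FIRST(S) = {epsilon, do, else, then}  (via P do J)
FOLLOW(S) includes $ since S is the start symbol.
FOLLOW(S): S appears on no right-hand side. Thus FOLLOW(S) = {$}.
FOLLOW(P): in S::=P do J, P is followed by do J with FIRST {do}. Thus FOLLOW(P) = {do}.
FOLLOW(J): in S::=P do J, the suffix after J is empty, so FOLLOW(J) ⊇ FOLLOW(S) = {$}; in P::=J, the suffix after J is empty, so FOLLOW(J) ⊇ FOLLOW(P) = {do}. Thus FOLLOW(J) = {$, do}.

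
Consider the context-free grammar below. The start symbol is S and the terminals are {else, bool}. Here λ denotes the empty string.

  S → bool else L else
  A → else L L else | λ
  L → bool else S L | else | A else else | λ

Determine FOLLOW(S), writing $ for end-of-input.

{$, bool, else}

FIRST(S): from S→bool else L else we get {bool}. So FIRST(S) = {bool}.
FIRST(A): from A→else L L else we get {else}; from A→λ we get {λ}. So FIRST(A) = {λ, else}.
FIRST(L): from L→bool else S L we get {bool}; from L→else we get {else}; from L→A else else we get {else}; from L→λ we get {λ}. So FIRST(L) = {λ, bool, else}.
FOLLOW(S) includes $ since S is the start symbol.
FOLLOW(A): in L→A else else, A is followed by else else with FIRST {else}. Thus FOLLOW(A) = {else}.
FOLLOW(L): in S→bool else L else, L is followed by else with FIRST {else}; in A→else L L else (occurrence 1), L is followed by L else with FIRST {bool, else}; in A→else L L else (occurrence 2), L is followed by else with FIRST {else}; in L→bool else S L, the suffix after L is empty (adds nothing new). Thus FOLLOW(L) = {bool, else}.
FOLLOW(S): in L→bool else S L, S is followed by L with FIRST {λ, bool, else}; in L→bool else S L, the suffix after S is nullable, so FOLLOW(S) ⊇ FOLLOW(L) = {bool, else}. Thus FOLLOW(S) = {$, bool, else}.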